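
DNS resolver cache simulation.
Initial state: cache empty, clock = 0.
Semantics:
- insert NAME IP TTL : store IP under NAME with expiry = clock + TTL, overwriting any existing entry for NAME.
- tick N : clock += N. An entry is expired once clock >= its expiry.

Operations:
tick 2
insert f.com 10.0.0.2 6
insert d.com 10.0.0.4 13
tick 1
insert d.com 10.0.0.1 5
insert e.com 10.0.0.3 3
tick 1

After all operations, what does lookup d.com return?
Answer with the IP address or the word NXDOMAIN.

Op 1: tick 2 -> clock=2.
Op 2: insert f.com -> 10.0.0.2 (expiry=2+6=8). clock=2
Op 3: insert d.com -> 10.0.0.4 (expiry=2+13=15). clock=2
Op 4: tick 1 -> clock=3.
Op 5: insert d.com -> 10.0.0.1 (expiry=3+5=8). clock=3
Op 6: insert e.com -> 10.0.0.3 (expiry=3+3=6). clock=3
Op 7: tick 1 -> clock=4.
lookup d.com: present, ip=10.0.0.1 expiry=8 > clock=4

Answer: 10.0.0.1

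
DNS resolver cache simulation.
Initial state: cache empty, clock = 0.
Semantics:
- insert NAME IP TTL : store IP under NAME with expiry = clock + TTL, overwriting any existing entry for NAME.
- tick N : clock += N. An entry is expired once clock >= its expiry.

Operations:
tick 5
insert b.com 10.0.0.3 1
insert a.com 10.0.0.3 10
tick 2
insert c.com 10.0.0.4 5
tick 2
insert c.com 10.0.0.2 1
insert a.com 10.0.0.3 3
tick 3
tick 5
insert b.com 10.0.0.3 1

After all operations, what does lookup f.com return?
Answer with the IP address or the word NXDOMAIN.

Answer: NXDOMAIN

Derivation:
Op 1: tick 5 -> clock=5.
Op 2: insert b.com -> 10.0.0.3 (expiry=5+1=6). clock=5
Op 3: insert a.com -> 10.0.0.3 (expiry=5+10=15). clock=5
Op 4: tick 2 -> clock=7. purged={b.com}
Op 5: insert c.com -> 10.0.0.4 (expiry=7+5=12). clock=7
Op 6: tick 2 -> clock=9.
Op 7: insert c.com -> 10.0.0.2 (expiry=9+1=10). clock=9
Op 8: insert a.com -> 10.0.0.3 (expiry=9+3=12). clock=9
Op 9: tick 3 -> clock=12. purged={a.com,c.com}
Op 10: tick 5 -> clock=17.
Op 11: insert b.com -> 10.0.0.3 (expiry=17+1=18). clock=17
lookup f.com: not in cache (expired or never inserted)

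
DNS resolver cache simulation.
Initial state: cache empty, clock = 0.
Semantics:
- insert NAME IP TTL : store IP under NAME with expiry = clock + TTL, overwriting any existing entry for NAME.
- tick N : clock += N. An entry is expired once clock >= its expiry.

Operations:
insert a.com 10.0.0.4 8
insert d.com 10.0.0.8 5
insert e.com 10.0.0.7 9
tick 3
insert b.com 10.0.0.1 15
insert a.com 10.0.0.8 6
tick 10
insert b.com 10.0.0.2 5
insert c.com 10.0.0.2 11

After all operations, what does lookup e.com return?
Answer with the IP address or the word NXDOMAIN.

Op 1: insert a.com -> 10.0.0.4 (expiry=0+8=8). clock=0
Op 2: insert d.com -> 10.0.0.8 (expiry=0+5=5). clock=0
Op 3: insert e.com -> 10.0.0.7 (expiry=0+9=9). clock=0
Op 4: tick 3 -> clock=3.
Op 5: insert b.com -> 10.0.0.1 (expiry=3+15=18). clock=3
Op 6: insert a.com -> 10.0.0.8 (expiry=3+6=9). clock=3
Op 7: tick 10 -> clock=13. purged={a.com,d.com,e.com}
Op 8: insert b.com -> 10.0.0.2 (expiry=13+5=18). clock=13
Op 9: insert c.com -> 10.0.0.2 (expiry=13+11=24). clock=13
lookup e.com: not in cache (expired or never inserted)

Answer: NXDOMAIN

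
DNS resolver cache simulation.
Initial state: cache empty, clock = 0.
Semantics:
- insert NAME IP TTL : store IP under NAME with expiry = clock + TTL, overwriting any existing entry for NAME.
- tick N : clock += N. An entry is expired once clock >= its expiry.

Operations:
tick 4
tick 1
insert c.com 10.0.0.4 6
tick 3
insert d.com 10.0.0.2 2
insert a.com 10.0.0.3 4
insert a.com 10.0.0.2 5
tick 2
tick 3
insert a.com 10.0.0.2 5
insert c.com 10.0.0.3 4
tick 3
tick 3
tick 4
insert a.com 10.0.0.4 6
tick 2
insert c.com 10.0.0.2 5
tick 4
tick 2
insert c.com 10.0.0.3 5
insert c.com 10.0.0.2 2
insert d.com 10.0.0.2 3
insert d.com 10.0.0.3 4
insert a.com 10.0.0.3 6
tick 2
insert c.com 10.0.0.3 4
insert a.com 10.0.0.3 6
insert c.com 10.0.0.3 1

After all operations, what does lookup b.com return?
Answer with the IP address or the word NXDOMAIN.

Answer: NXDOMAIN

Derivation:
Op 1: tick 4 -> clock=4.
Op 2: tick 1 -> clock=5.
Op 3: insert c.com -> 10.0.0.4 (expiry=5+6=11). clock=5
Op 4: tick 3 -> clock=8.
Op 5: insert d.com -> 10.0.0.2 (expiry=8+2=10). clock=8
Op 6: insert a.com -> 10.0.0.3 (expiry=8+4=12). clock=8
Op 7: insert a.com -> 10.0.0.2 (expiry=8+5=13). clock=8
Op 8: tick 2 -> clock=10. purged={d.com}
Op 9: tick 3 -> clock=13. purged={a.com,c.com}
Op 10: insert a.com -> 10.0.0.2 (expiry=13+5=18). clock=13
Op 11: insert c.com -> 10.0.0.3 (expiry=13+4=17). clock=13
Op 12: tick 3 -> clock=16.
Op 13: tick 3 -> clock=19. purged={a.com,c.com}
Op 14: tick 4 -> clock=23.
Op 15: insert a.com -> 10.0.0.4 (expiry=23+6=29). clock=23
Op 16: tick 2 -> clock=25.
Op 17: insert c.com -> 10.0.0.2 (expiry=25+5=30). clock=25
Op 18: tick 4 -> clock=29. purged={a.com}
Op 19: tick 2 -> clock=31. purged={c.com}
Op 20: insert c.com -> 10.0.0.3 (expiry=31+5=36). clock=31
Op 21: insert c.com -> 10.0.0.2 (expiry=31+2=33). clock=31
Op 22: insert d.com -> 10.0.0.2 (expiry=31+3=34). clock=31
Op 23: insert d.com -> 10.0.0.3 (expiry=31+4=35). clock=31
Op 24: insert a.com -> 10.0.0.3 (expiry=31+6=37). clock=31
Op 25: tick 2 -> clock=33. purged={c.com}
Op 26: insert c.com -> 10.0.0.3 (expiry=33+4=37). clock=33
Op 27: insert a.com -> 10.0.0.3 (expiry=33+6=39). clock=33
Op 28: insert c.com -> 10.0.0.3 (expiry=33+1=34). clock=33
lookup b.com: not in cache (expired or never inserted)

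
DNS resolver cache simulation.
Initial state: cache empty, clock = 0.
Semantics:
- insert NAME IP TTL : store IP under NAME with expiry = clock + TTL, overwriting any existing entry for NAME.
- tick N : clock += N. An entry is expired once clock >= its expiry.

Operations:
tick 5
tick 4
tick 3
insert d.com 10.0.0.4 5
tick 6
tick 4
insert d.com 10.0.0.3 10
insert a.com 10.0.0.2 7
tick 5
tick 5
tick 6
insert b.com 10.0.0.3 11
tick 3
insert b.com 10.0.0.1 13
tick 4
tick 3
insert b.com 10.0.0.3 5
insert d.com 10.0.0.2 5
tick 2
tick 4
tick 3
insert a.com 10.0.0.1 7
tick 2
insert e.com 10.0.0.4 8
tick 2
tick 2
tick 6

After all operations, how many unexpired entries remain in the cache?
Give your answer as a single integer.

Op 1: tick 5 -> clock=5.
Op 2: tick 4 -> clock=9.
Op 3: tick 3 -> clock=12.
Op 4: insert d.com -> 10.0.0.4 (expiry=12+5=17). clock=12
Op 5: tick 6 -> clock=18. purged={d.com}
Op 6: tick 4 -> clock=22.
Op 7: insert d.com -> 10.0.0.3 (expiry=22+10=32). clock=22
Op 8: insert a.com -> 10.0.0.2 (expiry=22+7=29). clock=22
Op 9: tick 5 -> clock=27.
Op 10: tick 5 -> clock=32. purged={a.com,d.com}
Op 11: tick 6 -> clock=38.
Op 12: insert b.com -> 10.0.0.3 (expiry=38+11=49). clock=38
Op 13: tick 3 -> clock=41.
Op 14: insert b.com -> 10.0.0.1 (expiry=41+13=54). clock=41
Op 15: tick 4 -> clock=45.
Op 16: tick 3 -> clock=48.
Op 17: insert b.com -> 10.0.0.3 (expiry=48+5=53). clock=48
Op 18: insert d.com -> 10.0.0.2 (expiry=48+5=53). clock=48
Op 19: tick 2 -> clock=50.
Op 20: tick 4 -> clock=54. purged={b.com,d.com}
Op 21: tick 3 -> clock=57.
Op 22: insert a.com -> 10.0.0.1 (expiry=57+7=64). clock=57
Op 23: tick 2 -> clock=59.
Op 24: insert e.com -> 10.0.0.4 (expiry=59+8=67). clock=59
Op 25: tick 2 -> clock=61.
Op 26: tick 2 -> clock=63.
Op 27: tick 6 -> clock=69. purged={a.com,e.com}
Final cache (unexpired): {} -> size=0

Answer: 0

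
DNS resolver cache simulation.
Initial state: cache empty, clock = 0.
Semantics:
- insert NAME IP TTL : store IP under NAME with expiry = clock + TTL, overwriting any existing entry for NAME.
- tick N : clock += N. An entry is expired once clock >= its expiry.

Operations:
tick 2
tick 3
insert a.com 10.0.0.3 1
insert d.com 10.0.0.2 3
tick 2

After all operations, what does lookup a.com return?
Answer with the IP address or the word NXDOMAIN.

Op 1: tick 2 -> clock=2.
Op 2: tick 3 -> clock=5.
Op 3: insert a.com -> 10.0.0.3 (expiry=5+1=6). clock=5
Op 4: insert d.com -> 10.0.0.2 (expiry=5+3=8). clock=5
Op 5: tick 2 -> clock=7. purged={a.com}
lookup a.com: not in cache (expired or never inserted)

Answer: NXDOMAIN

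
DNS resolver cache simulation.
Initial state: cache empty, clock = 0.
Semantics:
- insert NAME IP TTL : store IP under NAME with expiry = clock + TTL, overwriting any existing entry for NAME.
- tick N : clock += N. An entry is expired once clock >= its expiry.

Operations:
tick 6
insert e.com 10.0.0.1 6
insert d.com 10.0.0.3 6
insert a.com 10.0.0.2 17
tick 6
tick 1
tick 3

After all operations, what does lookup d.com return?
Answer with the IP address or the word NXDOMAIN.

Answer: NXDOMAIN

Derivation:
Op 1: tick 6 -> clock=6.
Op 2: insert e.com -> 10.0.0.1 (expiry=6+6=12). clock=6
Op 3: insert d.com -> 10.0.0.3 (expiry=6+6=12). clock=6
Op 4: insert a.com -> 10.0.0.2 (expiry=6+17=23). clock=6
Op 5: tick 6 -> clock=12. purged={d.com,e.com}
Op 6: tick 1 -> clock=13.
Op 7: tick 3 -> clock=16.
lookup d.com: not in cache (expired or never inserted)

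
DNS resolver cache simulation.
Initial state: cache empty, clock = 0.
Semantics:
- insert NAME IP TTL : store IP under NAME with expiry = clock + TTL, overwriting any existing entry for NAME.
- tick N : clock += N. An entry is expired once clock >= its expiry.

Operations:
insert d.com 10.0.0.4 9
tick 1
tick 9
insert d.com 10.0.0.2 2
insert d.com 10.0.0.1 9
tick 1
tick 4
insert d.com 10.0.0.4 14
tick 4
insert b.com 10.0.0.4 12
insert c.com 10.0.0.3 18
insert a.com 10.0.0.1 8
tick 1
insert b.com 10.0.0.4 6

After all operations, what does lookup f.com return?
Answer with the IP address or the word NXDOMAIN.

Op 1: insert d.com -> 10.0.0.4 (expiry=0+9=9). clock=0
Op 2: tick 1 -> clock=1.
Op 3: tick 9 -> clock=10. purged={d.com}
Op 4: insert d.com -> 10.0.0.2 (expiry=10+2=12). clock=10
Op 5: insert d.com -> 10.0.0.1 (expiry=10+9=19). clock=10
Op 6: tick 1 -> clock=11.
Op 7: tick 4 -> clock=15.
Op 8: insert d.com -> 10.0.0.4 (expiry=15+14=29). clock=15
Op 9: tick 4 -> clock=19.
Op 10: insert b.com -> 10.0.0.4 (expiry=19+12=31). clock=19
Op 11: insert c.com -> 10.0.0.3 (expiry=19+18=37). clock=19
Op 12: insert a.com -> 10.0.0.1 (expiry=19+8=27). clock=19
Op 13: tick 1 -> clock=20.
Op 14: insert b.com -> 10.0.0.4 (expiry=20+6=26). clock=20
lookup f.com: not in cache (expired or never inserted)

Answer: NXDOMAIN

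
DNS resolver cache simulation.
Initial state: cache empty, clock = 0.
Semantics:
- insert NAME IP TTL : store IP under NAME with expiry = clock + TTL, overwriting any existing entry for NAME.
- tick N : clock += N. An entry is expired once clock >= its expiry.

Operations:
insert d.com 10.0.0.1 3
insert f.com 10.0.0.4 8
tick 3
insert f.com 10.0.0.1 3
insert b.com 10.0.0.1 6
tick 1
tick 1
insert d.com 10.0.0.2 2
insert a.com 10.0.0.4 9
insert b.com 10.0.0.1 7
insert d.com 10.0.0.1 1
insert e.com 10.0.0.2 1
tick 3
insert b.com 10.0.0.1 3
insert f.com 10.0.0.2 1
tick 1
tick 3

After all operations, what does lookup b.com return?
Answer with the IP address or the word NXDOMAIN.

Answer: NXDOMAIN

Derivation:
Op 1: insert d.com -> 10.0.0.1 (expiry=0+3=3). clock=0
Op 2: insert f.com -> 10.0.0.4 (expiry=0+8=8). clock=0
Op 3: tick 3 -> clock=3. purged={d.com}
Op 4: insert f.com -> 10.0.0.1 (expiry=3+3=6). clock=3
Op 5: insert b.com -> 10.0.0.1 (expiry=3+6=9). clock=3
Op 6: tick 1 -> clock=4.
Op 7: tick 1 -> clock=5.
Op 8: insert d.com -> 10.0.0.2 (expiry=5+2=7). clock=5
Op 9: insert a.com -> 10.0.0.4 (expiry=5+9=14). clock=5
Op 10: insert b.com -> 10.0.0.1 (expiry=5+7=12). clock=5
Op 11: insert d.com -> 10.0.0.1 (expiry=5+1=6). clock=5
Op 12: insert e.com -> 10.0.0.2 (expiry=5+1=6). clock=5
Op 13: tick 3 -> clock=8. purged={d.com,e.com,f.com}
Op 14: insert b.com -> 10.0.0.1 (expiry=8+3=11). clock=8
Op 15: insert f.com -> 10.0.0.2 (expiry=8+1=9). clock=8
Op 16: tick 1 -> clock=9. purged={f.com}
Op 17: tick 3 -> clock=12. purged={b.com}
lookup b.com: not in cache (expired or never inserted)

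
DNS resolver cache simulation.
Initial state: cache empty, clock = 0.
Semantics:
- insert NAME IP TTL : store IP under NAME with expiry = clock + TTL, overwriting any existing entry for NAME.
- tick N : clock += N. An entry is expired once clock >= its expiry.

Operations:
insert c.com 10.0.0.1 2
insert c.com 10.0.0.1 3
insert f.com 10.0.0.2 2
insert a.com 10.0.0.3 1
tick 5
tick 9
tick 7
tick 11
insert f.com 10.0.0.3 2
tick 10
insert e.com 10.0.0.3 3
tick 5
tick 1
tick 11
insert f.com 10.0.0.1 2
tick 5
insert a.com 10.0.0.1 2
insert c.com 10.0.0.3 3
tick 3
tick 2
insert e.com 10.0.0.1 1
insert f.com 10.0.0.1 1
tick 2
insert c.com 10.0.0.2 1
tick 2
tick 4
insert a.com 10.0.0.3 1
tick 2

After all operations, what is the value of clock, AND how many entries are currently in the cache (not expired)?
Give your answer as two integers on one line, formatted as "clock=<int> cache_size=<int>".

Op 1: insert c.com -> 10.0.0.1 (expiry=0+2=2). clock=0
Op 2: insert c.com -> 10.0.0.1 (expiry=0+3=3). clock=0
Op 3: insert f.com -> 10.0.0.2 (expiry=0+2=2). clock=0
Op 4: insert a.com -> 10.0.0.3 (expiry=0+1=1). clock=0
Op 5: tick 5 -> clock=5. purged={a.com,c.com,f.com}
Op 6: tick 9 -> clock=14.
Op 7: tick 7 -> clock=21.
Op 8: tick 11 -> clock=32.
Op 9: insert f.com -> 10.0.0.3 (expiry=32+2=34). clock=32
Op 10: tick 10 -> clock=42. purged={f.com}
Op 11: insert e.com -> 10.0.0.3 (expiry=42+3=45). clock=42
Op 12: tick 5 -> clock=47. purged={e.com}
Op 13: tick 1 -> clock=48.
Op 14: tick 11 -> clock=59.
Op 15: insert f.com -> 10.0.0.1 (expiry=59+2=61). clock=59
Op 16: tick 5 -> clock=64. purged={f.com}
Op 17: insert a.com -> 10.0.0.1 (expiry=64+2=66). clock=64
Op 18: insert c.com -> 10.0.0.3 (expiry=64+3=67). clock=64
Op 19: tick 3 -> clock=67. purged={a.com,c.com}
Op 20: tick 2 -> clock=69.
Op 21: insert e.com -> 10.0.0.1 (expiry=69+1=70). clock=69
Op 22: insert f.com -> 10.0.0.1 (expiry=69+1=70). clock=69
Op 23: tick 2 -> clock=71. purged={e.com,f.com}
Op 24: insert c.com -> 10.0.0.2 (expiry=71+1=72). clock=71
Op 25: tick 2 -> clock=73. purged={c.com}
Op 26: tick 4 -> clock=77.
Op 27: insert a.com -> 10.0.0.3 (expiry=77+1=78). clock=77
Op 28: tick 2 -> clock=79. purged={a.com}
Final clock = 79
Final cache (unexpired): {} -> size=0

Answer: clock=79 cache_size=0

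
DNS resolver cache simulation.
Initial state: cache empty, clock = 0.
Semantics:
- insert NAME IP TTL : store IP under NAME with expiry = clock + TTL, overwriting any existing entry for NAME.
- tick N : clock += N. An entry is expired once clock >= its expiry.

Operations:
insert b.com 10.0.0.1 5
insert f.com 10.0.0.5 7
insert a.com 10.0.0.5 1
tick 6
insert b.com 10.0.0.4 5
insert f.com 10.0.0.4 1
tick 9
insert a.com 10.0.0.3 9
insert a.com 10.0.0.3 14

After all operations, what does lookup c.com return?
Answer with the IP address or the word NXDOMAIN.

Answer: NXDOMAIN

Derivation:
Op 1: insert b.com -> 10.0.0.1 (expiry=0+5=5). clock=0
Op 2: insert f.com -> 10.0.0.5 (expiry=0+7=7). clock=0
Op 3: insert a.com -> 10.0.0.5 (expiry=0+1=1). clock=0
Op 4: tick 6 -> clock=6. purged={a.com,b.com}
Op 5: insert b.com -> 10.0.0.4 (expiry=6+5=11). clock=6
Op 6: insert f.com -> 10.0.0.4 (expiry=6+1=7). clock=6
Op 7: tick 9 -> clock=15. purged={b.com,f.com}
Op 8: insert a.com -> 10.0.0.3 (expiry=15+9=24). clock=15
Op 9: insert a.com -> 10.0.0.3 (expiry=15+14=29). clock=15
lookup c.com: not in cache (expired or never inserted)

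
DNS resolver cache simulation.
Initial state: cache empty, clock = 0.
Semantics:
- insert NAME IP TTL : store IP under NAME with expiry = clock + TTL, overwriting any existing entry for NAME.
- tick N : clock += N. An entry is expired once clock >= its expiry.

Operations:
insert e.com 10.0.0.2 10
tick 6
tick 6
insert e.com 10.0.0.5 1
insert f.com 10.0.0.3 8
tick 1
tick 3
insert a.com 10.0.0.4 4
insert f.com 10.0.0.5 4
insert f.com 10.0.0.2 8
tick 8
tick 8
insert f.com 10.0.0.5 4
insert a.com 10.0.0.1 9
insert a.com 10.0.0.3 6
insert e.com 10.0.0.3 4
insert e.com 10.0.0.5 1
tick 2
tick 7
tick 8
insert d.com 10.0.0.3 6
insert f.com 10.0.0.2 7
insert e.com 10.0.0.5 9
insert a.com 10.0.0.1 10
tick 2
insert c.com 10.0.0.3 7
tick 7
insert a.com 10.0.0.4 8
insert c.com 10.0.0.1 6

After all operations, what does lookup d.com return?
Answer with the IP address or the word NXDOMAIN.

Answer: NXDOMAIN

Derivation:
Op 1: insert e.com -> 10.0.0.2 (expiry=0+10=10). clock=0
Op 2: tick 6 -> clock=6.
Op 3: tick 6 -> clock=12. purged={e.com}
Op 4: insert e.com -> 10.0.0.5 (expiry=12+1=13). clock=12
Op 5: insert f.com -> 10.0.0.3 (expiry=12+8=20). clock=12
Op 6: tick 1 -> clock=13. purged={e.com}
Op 7: tick 3 -> clock=16.
Op 8: insert a.com -> 10.0.0.4 (expiry=16+4=20). clock=16
Op 9: insert f.com -> 10.0.0.5 (expiry=16+4=20). clock=16
Op 10: insert f.com -> 10.0.0.2 (expiry=16+8=24). clock=16
Op 11: tick 8 -> clock=24. purged={a.com,f.com}
Op 12: tick 8 -> clock=32.
Op 13: insert f.com -> 10.0.0.5 (expiry=32+4=36). clock=32
Op 14: insert a.com -> 10.0.0.1 (expiry=32+9=41). clock=32
Op 15: insert a.com -> 10.0.0.3 (expiry=32+6=38). clock=32
Op 16: insert e.com -> 10.0.0.3 (expiry=32+4=36). clock=32
Op 17: insert e.com -> 10.0.0.5 (expiry=32+1=33). clock=32
Op 18: tick 2 -> clock=34. purged={e.com}
Op 19: tick 7 -> clock=41. purged={a.com,f.com}
Op 20: tick 8 -> clock=49.
Op 21: insert d.com -> 10.0.0.3 (expiry=49+6=55). clock=49
Op 22: insert f.com -> 10.0.0.2 (expiry=49+7=56). clock=49
Op 23: insert e.com -> 10.0.0.5 (expiry=49+9=58). clock=49
Op 24: insert a.com -> 10.0.0.1 (expiry=49+10=59). clock=49
Op 25: tick 2 -> clock=51.
Op 26: insert c.com -> 10.0.0.3 (expiry=51+7=58). clock=51
Op 27: tick 7 -> clock=58. purged={c.com,d.com,e.com,f.com}
Op 28: insert a.com -> 10.0.0.4 (expiry=58+8=66). clock=58
Op 29: insert c.com -> 10.0.0.1 (expiry=58+6=64). clock=58
lookup d.com: not in cache (expired or never inserted)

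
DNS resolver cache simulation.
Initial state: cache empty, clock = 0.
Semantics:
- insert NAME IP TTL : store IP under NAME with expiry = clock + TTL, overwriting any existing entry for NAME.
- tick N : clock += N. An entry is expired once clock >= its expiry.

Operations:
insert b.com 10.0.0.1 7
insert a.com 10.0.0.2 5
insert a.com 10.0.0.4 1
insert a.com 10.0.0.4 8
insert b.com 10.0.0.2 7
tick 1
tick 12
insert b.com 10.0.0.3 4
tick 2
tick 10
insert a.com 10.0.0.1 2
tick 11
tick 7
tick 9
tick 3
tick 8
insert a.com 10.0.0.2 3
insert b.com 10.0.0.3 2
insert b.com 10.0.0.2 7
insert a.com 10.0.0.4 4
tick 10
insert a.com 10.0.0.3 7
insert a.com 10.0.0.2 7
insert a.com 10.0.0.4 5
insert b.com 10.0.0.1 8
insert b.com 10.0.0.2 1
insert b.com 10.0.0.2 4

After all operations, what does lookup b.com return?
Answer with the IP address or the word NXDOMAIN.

Op 1: insert b.com -> 10.0.0.1 (expiry=0+7=7). clock=0
Op 2: insert a.com -> 10.0.0.2 (expiry=0+5=5). clock=0
Op 3: insert a.com -> 10.0.0.4 (expiry=0+1=1). clock=0
Op 4: insert a.com -> 10.0.0.4 (expiry=0+8=8). clock=0
Op 5: insert b.com -> 10.0.0.2 (expiry=0+7=7). clock=0
Op 6: tick 1 -> clock=1.
Op 7: tick 12 -> clock=13. purged={a.com,b.com}
Op 8: insert b.com -> 10.0.0.3 (expiry=13+4=17). clock=13
Op 9: tick 2 -> clock=15.
Op 10: tick 10 -> clock=25. purged={b.com}
Op 11: insert a.com -> 10.0.0.1 (expiry=25+2=27). clock=25
Op 12: tick 11 -> clock=36. purged={a.com}
Op 13: tick 7 -> clock=43.
Op 14: tick 9 -> clock=52.
Op 15: tick 3 -> clock=55.
Op 16: tick 8 -> clock=63.
Op 17: insert a.com -> 10.0.0.2 (expiry=63+3=66). clock=63
Op 18: insert b.com -> 10.0.0.3 (expiry=63+2=65). clock=63
Op 19: insert b.com -> 10.0.0.2 (expiry=63+7=70). clock=63
Op 20: insert a.com -> 10.0.0.4 (expiry=63+4=67). clock=63
Op 21: tick 10 -> clock=73. purged={a.com,b.com}
Op 22: insert a.com -> 10.0.0.3 (expiry=73+7=80). clock=73
Op 23: insert a.com -> 10.0.0.2 (expiry=73+7=80). clock=73
Op 24: insert a.com -> 10.0.0.4 (expiry=73+5=78). clock=73
Op 25: insert b.com -> 10.0.0.1 (expiry=73+8=81). clock=73
Op 26: insert b.com -> 10.0.0.2 (expiry=73+1=74). clock=73
Op 27: insert b.com -> 10.0.0.2 (expiry=73+4=77). clock=73
lookup b.com: present, ip=10.0.0.2 expiry=77 > clock=73

Answer: 10.0.0.2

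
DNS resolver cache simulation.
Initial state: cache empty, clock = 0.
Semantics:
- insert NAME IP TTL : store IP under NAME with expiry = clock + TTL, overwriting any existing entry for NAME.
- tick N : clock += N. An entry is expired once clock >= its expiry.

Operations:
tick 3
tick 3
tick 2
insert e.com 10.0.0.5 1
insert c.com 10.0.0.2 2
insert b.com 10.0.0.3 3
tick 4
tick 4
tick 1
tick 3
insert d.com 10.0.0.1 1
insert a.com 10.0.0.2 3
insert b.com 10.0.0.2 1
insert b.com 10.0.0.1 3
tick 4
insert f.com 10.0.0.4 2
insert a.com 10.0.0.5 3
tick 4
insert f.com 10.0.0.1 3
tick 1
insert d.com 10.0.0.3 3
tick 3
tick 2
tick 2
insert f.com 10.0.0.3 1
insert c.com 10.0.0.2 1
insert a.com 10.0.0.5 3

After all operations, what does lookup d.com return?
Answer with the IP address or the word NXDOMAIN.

Op 1: tick 3 -> clock=3.
Op 2: tick 3 -> clock=6.
Op 3: tick 2 -> clock=8.
Op 4: insert e.com -> 10.0.0.5 (expiry=8+1=9). clock=8
Op 5: insert c.com -> 10.0.0.2 (expiry=8+2=10). clock=8
Op 6: insert b.com -> 10.0.0.3 (expiry=8+3=11). clock=8
Op 7: tick 4 -> clock=12. purged={b.com,c.com,e.com}
Op 8: tick 4 -> clock=16.
Op 9: tick 1 -> clock=17.
Op 10: tick 3 -> clock=20.
Op 11: insert d.com -> 10.0.0.1 (expiry=20+1=21). clock=20
Op 12: insert a.com -> 10.0.0.2 (expiry=20+3=23). clock=20
Op 13: insert b.com -> 10.0.0.2 (expiry=20+1=21). clock=20
Op 14: insert b.com -> 10.0.0.1 (expiry=20+3=23). clock=20
Op 15: tick 4 -> clock=24. purged={a.com,b.com,d.com}
Op 16: insert f.com -> 10.0.0.4 (expiry=24+2=26). clock=24
Op 17: insert a.com -> 10.0.0.5 (expiry=24+3=27). clock=24
Op 18: tick 4 -> clock=28. purged={a.com,f.com}
Op 19: insert f.com -> 10.0.0.1 (expiry=28+3=31). clock=28
Op 20: tick 1 -> clock=29.
Op 21: insert d.com -> 10.0.0.3 (expiry=29+3=32). clock=29
Op 22: tick 3 -> clock=32. purged={d.com,f.com}
Op 23: tick 2 -> clock=34.
Op 24: tick 2 -> clock=36.
Op 25: insert f.com -> 10.0.0.3 (expiry=36+1=37). clock=36
Op 26: insert c.com -> 10.0.0.2 (expiry=36+1=37). clock=36
Op 27: insert a.com -> 10.0.0.5 (expiry=36+3=39). clock=36
lookup d.com: not in cache (expired or never inserted)

Answer: NXDOMAIN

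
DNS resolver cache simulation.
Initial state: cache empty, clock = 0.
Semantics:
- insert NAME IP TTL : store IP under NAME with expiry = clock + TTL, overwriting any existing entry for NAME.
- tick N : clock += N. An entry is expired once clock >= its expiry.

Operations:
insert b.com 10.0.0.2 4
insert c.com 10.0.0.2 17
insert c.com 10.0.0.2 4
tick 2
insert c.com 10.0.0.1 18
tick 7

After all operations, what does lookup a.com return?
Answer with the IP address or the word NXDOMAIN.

Op 1: insert b.com -> 10.0.0.2 (expiry=0+4=4). clock=0
Op 2: insert c.com -> 10.0.0.2 (expiry=0+17=17). clock=0
Op 3: insert c.com -> 10.0.0.2 (expiry=0+4=4). clock=0
Op 4: tick 2 -> clock=2.
Op 5: insert c.com -> 10.0.0.1 (expiry=2+18=20). clock=2
Op 6: tick 7 -> clock=9. purged={b.com}
lookup a.com: not in cache (expired or never inserted)

Answer: NXDOMAIN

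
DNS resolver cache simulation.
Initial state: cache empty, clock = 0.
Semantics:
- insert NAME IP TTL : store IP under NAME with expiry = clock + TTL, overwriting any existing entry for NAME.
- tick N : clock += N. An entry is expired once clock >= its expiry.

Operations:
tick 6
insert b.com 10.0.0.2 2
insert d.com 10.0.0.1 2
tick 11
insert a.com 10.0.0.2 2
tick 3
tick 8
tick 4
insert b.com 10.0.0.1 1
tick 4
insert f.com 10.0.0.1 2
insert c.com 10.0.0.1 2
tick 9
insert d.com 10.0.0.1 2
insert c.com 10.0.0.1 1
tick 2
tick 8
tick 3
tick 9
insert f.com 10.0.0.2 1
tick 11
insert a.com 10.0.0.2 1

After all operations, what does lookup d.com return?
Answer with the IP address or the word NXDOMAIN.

Op 1: tick 6 -> clock=6.
Op 2: insert b.com -> 10.0.0.2 (expiry=6+2=8). clock=6
Op 3: insert d.com -> 10.0.0.1 (expiry=6+2=8). clock=6
Op 4: tick 11 -> clock=17. purged={b.com,d.com}
Op 5: insert a.com -> 10.0.0.2 (expiry=17+2=19). clock=17
Op 6: tick 3 -> clock=20. purged={a.com}
Op 7: tick 8 -> clock=28.
Op 8: tick 4 -> clock=32.
Op 9: insert b.com -> 10.0.0.1 (expiry=32+1=33). clock=32
Op 10: tick 4 -> clock=36. purged={b.com}
Op 11: insert f.com -> 10.0.0.1 (expiry=36+2=38). clock=36
Op 12: insert c.com -> 10.0.0.1 (expiry=36+2=38). clock=36
Op 13: tick 9 -> clock=45. purged={c.com,f.com}
Op 14: insert d.com -> 10.0.0.1 (expiry=45+2=47). clock=45
Op 15: insert c.com -> 10.0.0.1 (expiry=45+1=46). clock=45
Op 16: tick 2 -> clock=47. purged={c.com,d.com}
Op 17: tick 8 -> clock=55.
Op 18: tick 3 -> clock=58.
Op 19: tick 9 -> clock=67.
Op 20: insert f.com -> 10.0.0.2 (expiry=67+1=68). clock=67
Op 21: tick 11 -> clock=78. purged={f.com}
Op 22: insert a.com -> 10.0.0.2 (expiry=78+1=79). clock=78
lookup d.com: not in cache (expired or never inserted)

Answer: NXDOMAIN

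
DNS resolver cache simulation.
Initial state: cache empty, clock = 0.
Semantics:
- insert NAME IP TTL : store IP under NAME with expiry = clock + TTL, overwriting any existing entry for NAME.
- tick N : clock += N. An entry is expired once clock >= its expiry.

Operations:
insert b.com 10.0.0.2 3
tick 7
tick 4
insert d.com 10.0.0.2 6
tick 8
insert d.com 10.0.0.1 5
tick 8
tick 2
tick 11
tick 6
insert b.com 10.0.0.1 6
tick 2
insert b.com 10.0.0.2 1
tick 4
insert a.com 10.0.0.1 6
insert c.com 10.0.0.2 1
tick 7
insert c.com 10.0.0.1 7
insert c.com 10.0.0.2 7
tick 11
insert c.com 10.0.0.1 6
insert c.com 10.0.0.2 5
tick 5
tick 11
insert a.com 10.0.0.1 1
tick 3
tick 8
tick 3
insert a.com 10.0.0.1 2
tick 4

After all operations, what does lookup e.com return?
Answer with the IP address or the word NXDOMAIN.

Answer: NXDOMAIN

Derivation:
Op 1: insert b.com -> 10.0.0.2 (expiry=0+3=3). clock=0
Op 2: tick 7 -> clock=7. purged={b.com}
Op 3: tick 4 -> clock=11.
Op 4: insert d.com -> 10.0.0.2 (expiry=11+6=17). clock=11
Op 5: tick 8 -> clock=19. purged={d.com}
Op 6: insert d.com -> 10.0.0.1 (expiry=19+5=24). clock=19
Op 7: tick 8 -> clock=27. purged={d.com}
Op 8: tick 2 -> clock=29.
Op 9: tick 11 -> clock=40.
Op 10: tick 6 -> clock=46.
Op 11: insert b.com -> 10.0.0.1 (expiry=46+6=52). clock=46
Op 12: tick 2 -> clock=48.
Op 13: insert b.com -> 10.0.0.2 (expiry=48+1=49). clock=48
Op 14: tick 4 -> clock=52. purged={b.com}
Op 15: insert a.com -> 10.0.0.1 (expiry=52+6=58). clock=52
Op 16: insert c.com -> 10.0.0.2 (expiry=52+1=53). clock=52
Op 17: tick 7 -> clock=59. purged={a.com,c.com}
Op 18: insert c.com -> 10.0.0.1 (expiry=59+7=66). clock=59
Op 19: insert c.com -> 10.0.0.2 (expiry=59+7=66). clock=59
Op 20: tick 11 -> clock=70. purged={c.com}
Op 21: insert c.com -> 10.0.0.1 (expiry=70+6=76). clock=70
Op 22: insert c.com -> 10.0.0.2 (expiry=70+5=75). clock=70
Op 23: tick 5 -> clock=75. purged={c.com}
Op 24: tick 11 -> clock=86.
Op 25: insert a.com -> 10.0.0.1 (expiry=86+1=87). clock=86
Op 26: tick 3 -> clock=89. purged={a.com}
Op 27: tick 8 -> clock=97.
Op 28: tick 3 -> clock=100.
Op 29: insert a.com -> 10.0.0.1 (expiry=100+2=102). clock=100
Op 30: tick 4 -> clock=104. purged={a.com}
lookup e.com: not in cache (expired or never inserted)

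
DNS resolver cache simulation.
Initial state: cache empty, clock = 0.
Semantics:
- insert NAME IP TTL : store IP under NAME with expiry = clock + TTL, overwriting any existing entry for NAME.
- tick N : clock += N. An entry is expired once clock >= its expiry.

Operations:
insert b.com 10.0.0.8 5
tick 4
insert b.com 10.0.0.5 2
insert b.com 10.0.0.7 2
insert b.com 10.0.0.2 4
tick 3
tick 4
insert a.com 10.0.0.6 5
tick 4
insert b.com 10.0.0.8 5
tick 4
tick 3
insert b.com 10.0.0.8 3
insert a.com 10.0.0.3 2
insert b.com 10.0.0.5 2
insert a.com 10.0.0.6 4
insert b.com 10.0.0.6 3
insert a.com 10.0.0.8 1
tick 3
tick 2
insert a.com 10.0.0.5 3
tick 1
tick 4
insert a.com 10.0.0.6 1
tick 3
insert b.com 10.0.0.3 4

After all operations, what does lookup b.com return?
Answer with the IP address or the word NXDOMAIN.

Op 1: insert b.com -> 10.0.0.8 (expiry=0+5=5). clock=0
Op 2: tick 4 -> clock=4.
Op 3: insert b.com -> 10.0.0.5 (expiry=4+2=6). clock=4
Op 4: insert b.com -> 10.0.0.7 (expiry=4+2=6). clock=4
Op 5: insert b.com -> 10.0.0.2 (expiry=4+4=8). clock=4
Op 6: tick 3 -> clock=7.
Op 7: tick 4 -> clock=11. purged={b.com}
Op 8: insert a.com -> 10.0.0.6 (expiry=11+5=16). clock=11
Op 9: tick 4 -> clock=15.
Op 10: insert b.com -> 10.0.0.8 (expiry=15+5=20). clock=15
Op 11: tick 4 -> clock=19. purged={a.com}
Op 12: tick 3 -> clock=22. purged={b.com}
Op 13: insert b.com -> 10.0.0.8 (expiry=22+3=25). clock=22
Op 14: insert a.com -> 10.0.0.3 (expiry=22+2=24). clock=22
Op 15: insert b.com -> 10.0.0.5 (expiry=22+2=24). clock=22
Op 16: insert a.com -> 10.0.0.6 (expiry=22+4=26). clock=22
Op 17: insert b.com -> 10.0.0.6 (expiry=22+3=25). clock=22
Op 18: insert a.com -> 10.0.0.8 (expiry=22+1=23). clock=22
Op 19: tick 3 -> clock=25. purged={a.com,b.com}
Op 20: tick 2 -> clock=27.
Op 21: insert a.com -> 10.0.0.5 (expiry=27+3=30). clock=27
Op 22: tick 1 -> clock=28.
Op 23: tick 4 -> clock=32. purged={a.com}
Op 24: insert a.com -> 10.0.0.6 (expiry=32+1=33). clock=32
Op 25: tick 3 -> clock=35. purged={a.com}
Op 26: insert b.com -> 10.0.0.3 (expiry=35+4=39). clock=35
lookup b.com: present, ip=10.0.0.3 expiry=39 > clock=35

Answer: 10.0.0.3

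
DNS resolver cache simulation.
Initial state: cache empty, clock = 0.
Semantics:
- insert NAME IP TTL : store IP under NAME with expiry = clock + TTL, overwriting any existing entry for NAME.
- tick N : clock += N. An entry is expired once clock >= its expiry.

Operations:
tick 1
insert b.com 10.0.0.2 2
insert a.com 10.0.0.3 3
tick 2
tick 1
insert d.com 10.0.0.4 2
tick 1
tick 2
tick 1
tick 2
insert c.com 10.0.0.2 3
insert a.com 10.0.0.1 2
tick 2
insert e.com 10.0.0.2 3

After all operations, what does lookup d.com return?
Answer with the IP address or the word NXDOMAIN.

Answer: NXDOMAIN

Derivation:
Op 1: tick 1 -> clock=1.
Op 2: insert b.com -> 10.0.0.2 (expiry=1+2=3). clock=1
Op 3: insert a.com -> 10.0.0.3 (expiry=1+3=4). clock=1
Op 4: tick 2 -> clock=3. purged={b.com}
Op 5: tick 1 -> clock=4. purged={a.com}
Op 6: insert d.com -> 10.0.0.4 (expiry=4+2=6). clock=4
Op 7: tick 1 -> clock=5.
Op 8: tick 2 -> clock=7. purged={d.com}
Op 9: tick 1 -> clock=8.
Op 10: tick 2 -> clock=10.
Op 11: insert c.com -> 10.0.0.2 (expiry=10+3=13). clock=10
Op 12: insert a.com -> 10.0.0.1 (expiry=10+2=12). clock=10
Op 13: tick 2 -> clock=12. purged={a.com}
Op 14: insert e.com -> 10.0.0.2 (expiry=12+3=15). clock=12
lookup d.com: not in cache (expired or never inserted)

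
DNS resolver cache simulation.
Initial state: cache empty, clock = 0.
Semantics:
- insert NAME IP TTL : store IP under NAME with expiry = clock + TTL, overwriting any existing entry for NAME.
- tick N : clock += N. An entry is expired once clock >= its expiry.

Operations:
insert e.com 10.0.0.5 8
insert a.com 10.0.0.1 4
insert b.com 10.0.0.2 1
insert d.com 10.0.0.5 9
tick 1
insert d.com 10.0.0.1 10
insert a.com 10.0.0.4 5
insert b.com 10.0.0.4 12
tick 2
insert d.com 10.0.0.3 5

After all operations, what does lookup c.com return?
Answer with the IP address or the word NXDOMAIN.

Answer: NXDOMAIN

Derivation:
Op 1: insert e.com -> 10.0.0.5 (expiry=0+8=8). clock=0
Op 2: insert a.com -> 10.0.0.1 (expiry=0+4=4). clock=0
Op 3: insert b.com -> 10.0.0.2 (expiry=0+1=1). clock=0
Op 4: insert d.com -> 10.0.0.5 (expiry=0+9=9). clock=0
Op 5: tick 1 -> clock=1. purged={b.com}
Op 6: insert d.com -> 10.0.0.1 (expiry=1+10=11). clock=1
Op 7: insert a.com -> 10.0.0.4 (expiry=1+5=6). clock=1
Op 8: insert b.com -> 10.0.0.4 (expiry=1+12=13). clock=1
Op 9: tick 2 -> clock=3.
Op 10: insert d.com -> 10.0.0.3 (expiry=3+5=8). clock=3
lookup c.com: not in cache (expired or never inserted)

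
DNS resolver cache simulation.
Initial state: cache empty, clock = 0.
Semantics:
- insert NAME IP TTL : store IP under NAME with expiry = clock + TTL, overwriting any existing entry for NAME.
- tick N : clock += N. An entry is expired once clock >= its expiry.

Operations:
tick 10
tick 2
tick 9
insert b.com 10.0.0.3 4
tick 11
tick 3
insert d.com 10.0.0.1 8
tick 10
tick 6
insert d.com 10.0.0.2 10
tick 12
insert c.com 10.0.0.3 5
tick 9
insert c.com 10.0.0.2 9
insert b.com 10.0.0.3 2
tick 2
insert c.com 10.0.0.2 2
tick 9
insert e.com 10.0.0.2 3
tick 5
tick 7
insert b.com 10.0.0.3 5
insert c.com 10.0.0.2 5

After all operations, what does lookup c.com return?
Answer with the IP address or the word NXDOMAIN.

Op 1: tick 10 -> clock=10.
Op 2: tick 2 -> clock=12.
Op 3: tick 9 -> clock=21.
Op 4: insert b.com -> 10.0.0.3 (expiry=21+4=25). clock=21
Op 5: tick 11 -> clock=32. purged={b.com}
Op 6: tick 3 -> clock=35.
Op 7: insert d.com -> 10.0.0.1 (expiry=35+8=43). clock=35
Op 8: tick 10 -> clock=45. purged={d.com}
Op 9: tick 6 -> clock=51.
Op 10: insert d.com -> 10.0.0.2 (expiry=51+10=61). clock=51
Op 11: tick 12 -> clock=63. purged={d.com}
Op 12: insert c.com -> 10.0.0.3 (expiry=63+5=68). clock=63
Op 13: tick 9 -> clock=72. purged={c.com}
Op 14: insert c.com -> 10.0.0.2 (expiry=72+9=81). clock=72
Op 15: insert b.com -> 10.0.0.3 (expiry=72+2=74). clock=72
Op 16: tick 2 -> clock=74. purged={b.com}
Op 17: insert c.com -> 10.0.0.2 (expiry=74+2=76). clock=74
Op 18: tick 9 -> clock=83. purged={c.com}
Op 19: insert e.com -> 10.0.0.2 (expiry=83+3=86). clock=83
Op 20: tick 5 -> clock=88. purged={e.com}
Op 21: tick 7 -> clock=95.
Op 22: insert b.com -> 10.0.0.3 (expiry=95+5=100). clock=95
Op 23: insert c.com -> 10.0.0.2 (expiry=95+5=100). clock=95
lookup c.com: present, ip=10.0.0.2 expiry=100 > clock=95

Answer: 10.0.0.2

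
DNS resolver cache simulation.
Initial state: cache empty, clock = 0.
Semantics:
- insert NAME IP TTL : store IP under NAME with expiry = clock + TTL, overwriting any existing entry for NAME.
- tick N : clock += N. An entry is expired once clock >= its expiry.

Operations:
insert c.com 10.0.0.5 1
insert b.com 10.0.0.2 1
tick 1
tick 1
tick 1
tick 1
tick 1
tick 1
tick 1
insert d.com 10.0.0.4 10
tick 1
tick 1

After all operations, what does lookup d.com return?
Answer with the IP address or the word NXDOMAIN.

Answer: 10.0.0.4

Derivation:
Op 1: insert c.com -> 10.0.0.5 (expiry=0+1=1). clock=0
Op 2: insert b.com -> 10.0.0.2 (expiry=0+1=1). clock=0
Op 3: tick 1 -> clock=1. purged={b.com,c.com}
Op 4: tick 1 -> clock=2.
Op 5: tick 1 -> clock=3.
Op 6: tick 1 -> clock=4.
Op 7: tick 1 -> clock=5.
Op 8: tick 1 -> clock=6.
Op 9: tick 1 -> clock=7.
Op 10: insert d.com -> 10.0.0.4 (expiry=7+10=17). clock=7
Op 11: tick 1 -> clock=8.
Op 12: tick 1 -> clock=9.
lookup d.com: present, ip=10.0.0.4 expiry=17 > clock=9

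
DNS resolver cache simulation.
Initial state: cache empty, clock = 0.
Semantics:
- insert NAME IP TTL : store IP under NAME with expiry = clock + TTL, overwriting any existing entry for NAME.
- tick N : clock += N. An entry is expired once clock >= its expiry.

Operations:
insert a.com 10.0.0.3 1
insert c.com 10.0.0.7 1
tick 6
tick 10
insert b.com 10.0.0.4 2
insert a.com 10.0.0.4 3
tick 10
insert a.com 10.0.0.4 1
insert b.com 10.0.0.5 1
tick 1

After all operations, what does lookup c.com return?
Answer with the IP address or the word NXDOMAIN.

Op 1: insert a.com -> 10.0.0.3 (expiry=0+1=1). clock=0
Op 2: insert c.com -> 10.0.0.7 (expiry=0+1=1). clock=0
Op 3: tick 6 -> clock=6. purged={a.com,c.com}
Op 4: tick 10 -> clock=16.
Op 5: insert b.com -> 10.0.0.4 (expiry=16+2=18). clock=16
Op 6: insert a.com -> 10.0.0.4 (expiry=16+3=19). clock=16
Op 7: tick 10 -> clock=26. purged={a.com,b.com}
Op 8: insert a.com -> 10.0.0.4 (expiry=26+1=27). clock=26
Op 9: insert b.com -> 10.0.0.5 (expiry=26+1=27). clock=26
Op 10: tick 1 -> clock=27. purged={a.com,b.com}
lookup c.com: not in cache (expired or never inserted)

Answer: NXDOMAIN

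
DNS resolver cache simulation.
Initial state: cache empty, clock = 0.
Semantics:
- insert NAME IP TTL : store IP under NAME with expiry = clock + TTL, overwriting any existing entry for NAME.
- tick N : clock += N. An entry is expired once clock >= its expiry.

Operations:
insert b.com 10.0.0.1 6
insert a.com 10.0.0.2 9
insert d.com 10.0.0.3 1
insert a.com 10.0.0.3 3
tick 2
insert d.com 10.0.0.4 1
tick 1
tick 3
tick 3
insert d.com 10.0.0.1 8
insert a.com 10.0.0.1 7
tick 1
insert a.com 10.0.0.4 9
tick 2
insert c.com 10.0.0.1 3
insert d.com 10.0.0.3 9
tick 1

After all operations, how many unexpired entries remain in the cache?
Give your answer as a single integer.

Op 1: insert b.com -> 10.0.0.1 (expiry=0+6=6). clock=0
Op 2: insert a.com -> 10.0.0.2 (expiry=0+9=9). clock=0
Op 3: insert d.com -> 10.0.0.3 (expiry=0+1=1). clock=0
Op 4: insert a.com -> 10.0.0.3 (expiry=0+3=3). clock=0
Op 5: tick 2 -> clock=2. purged={d.com}
Op 6: insert d.com -> 10.0.0.4 (expiry=2+1=3). clock=2
Op 7: tick 1 -> clock=3. purged={a.com,d.com}
Op 8: tick 3 -> clock=6. purged={b.com}
Op 9: tick 3 -> clock=9.
Op 10: insert d.com -> 10.0.0.1 (expiry=9+8=17). clock=9
Op 11: insert a.com -> 10.0.0.1 (expiry=9+7=16). clock=9
Op 12: tick 1 -> clock=10.
Op 13: insert a.com -> 10.0.0.4 (expiry=10+9=19). clock=10
Op 14: tick 2 -> clock=12.
Op 15: insert c.com -> 10.0.0.1 (expiry=12+3=15). clock=12
Op 16: insert d.com -> 10.0.0.3 (expiry=12+9=21). clock=12
Op 17: tick 1 -> clock=13.
Final cache (unexpired): {a.com,c.com,d.com} -> size=3

Answer: 3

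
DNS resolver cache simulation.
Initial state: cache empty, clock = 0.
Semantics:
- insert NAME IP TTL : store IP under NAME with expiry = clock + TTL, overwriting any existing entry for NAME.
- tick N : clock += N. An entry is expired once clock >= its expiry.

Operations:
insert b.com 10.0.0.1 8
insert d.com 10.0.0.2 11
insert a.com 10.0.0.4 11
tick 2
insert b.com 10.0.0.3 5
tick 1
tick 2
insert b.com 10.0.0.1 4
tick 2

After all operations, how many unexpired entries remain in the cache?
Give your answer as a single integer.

Op 1: insert b.com -> 10.0.0.1 (expiry=0+8=8). clock=0
Op 2: insert d.com -> 10.0.0.2 (expiry=0+11=11). clock=0
Op 3: insert a.com -> 10.0.0.4 (expiry=0+11=11). clock=0
Op 4: tick 2 -> clock=2.
Op 5: insert b.com -> 10.0.0.3 (expiry=2+5=7). clock=2
Op 6: tick 1 -> clock=3.
Op 7: tick 2 -> clock=5.
Op 8: insert b.com -> 10.0.0.1 (expiry=5+4=9). clock=5
Op 9: tick 2 -> clock=7.
Final cache (unexpired): {a.com,b.com,d.com} -> size=3

Answer: 3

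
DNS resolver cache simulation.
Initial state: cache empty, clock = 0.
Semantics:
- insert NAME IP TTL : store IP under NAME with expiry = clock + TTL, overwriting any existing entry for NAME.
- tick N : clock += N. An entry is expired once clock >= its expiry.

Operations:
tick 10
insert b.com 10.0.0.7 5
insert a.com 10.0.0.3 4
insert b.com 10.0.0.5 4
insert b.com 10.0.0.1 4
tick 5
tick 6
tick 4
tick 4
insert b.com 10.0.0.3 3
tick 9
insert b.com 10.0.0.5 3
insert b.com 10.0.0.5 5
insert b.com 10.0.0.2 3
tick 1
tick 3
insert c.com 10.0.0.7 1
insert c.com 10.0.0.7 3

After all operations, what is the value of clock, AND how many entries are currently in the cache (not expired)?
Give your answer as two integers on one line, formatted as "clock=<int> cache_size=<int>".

Op 1: tick 10 -> clock=10.
Op 2: insert b.com -> 10.0.0.7 (expiry=10+5=15). clock=10
Op 3: insert a.com -> 10.0.0.3 (expiry=10+4=14). clock=10
Op 4: insert b.com -> 10.0.0.5 (expiry=10+4=14). clock=10
Op 5: insert b.com -> 10.0.0.1 (expiry=10+4=14). clock=10
Op 6: tick 5 -> clock=15. purged={a.com,b.com}
Op 7: tick 6 -> clock=21.
Op 8: tick 4 -> clock=25.
Op 9: tick 4 -> clock=29.
Op 10: insert b.com -> 10.0.0.3 (expiry=29+3=32). clock=29
Op 11: tick 9 -> clock=38. purged={b.com}
Op 12: insert b.com -> 10.0.0.5 (expiry=38+3=41). clock=38
Op 13: insert b.com -> 10.0.0.5 (expiry=38+5=43). clock=38
Op 14: insert b.com -> 10.0.0.2 (expiry=38+3=41). clock=38
Op 15: tick 1 -> clock=39.
Op 16: tick 3 -> clock=42. purged={b.com}
Op 17: insert c.com -> 10.0.0.7 (expiry=42+1=43). clock=42
Op 18: insert c.com -> 10.0.0.7 (expiry=42+3=45). clock=42
Final clock = 42
Final cache (unexpired): {c.com} -> size=1

Answer: clock=42 cache_size=1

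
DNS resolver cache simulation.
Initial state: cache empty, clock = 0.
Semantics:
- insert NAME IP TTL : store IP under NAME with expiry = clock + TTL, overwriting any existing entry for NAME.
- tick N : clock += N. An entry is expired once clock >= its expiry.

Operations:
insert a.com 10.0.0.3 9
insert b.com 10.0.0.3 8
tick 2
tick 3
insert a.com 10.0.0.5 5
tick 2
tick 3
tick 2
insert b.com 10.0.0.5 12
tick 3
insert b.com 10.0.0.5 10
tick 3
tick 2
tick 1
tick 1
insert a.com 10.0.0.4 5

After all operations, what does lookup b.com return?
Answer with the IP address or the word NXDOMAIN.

Op 1: insert a.com -> 10.0.0.3 (expiry=0+9=9). clock=0
Op 2: insert b.com -> 10.0.0.3 (expiry=0+8=8). clock=0
Op 3: tick 2 -> clock=2.
Op 4: tick 3 -> clock=5.
Op 5: insert a.com -> 10.0.0.5 (expiry=5+5=10). clock=5
Op 6: tick 2 -> clock=7.
Op 7: tick 3 -> clock=10. purged={a.com,b.com}
Op 8: tick 2 -> clock=12.
Op 9: insert b.com -> 10.0.0.5 (expiry=12+12=24). clock=12
Op 10: tick 3 -> clock=15.
Op 11: insert b.com -> 10.0.0.5 (expiry=15+10=25). clock=15
Op 12: tick 3 -> clock=18.
Op 13: tick 2 -> clock=20.
Op 14: tick 1 -> clock=21.
Op 15: tick 1 -> clock=22.
Op 16: insert a.com -> 10.0.0.4 (expiry=22+5=27). clock=22
lookup b.com: present, ip=10.0.0.5 expiry=25 > clock=22

Answer: 10.0.0.5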